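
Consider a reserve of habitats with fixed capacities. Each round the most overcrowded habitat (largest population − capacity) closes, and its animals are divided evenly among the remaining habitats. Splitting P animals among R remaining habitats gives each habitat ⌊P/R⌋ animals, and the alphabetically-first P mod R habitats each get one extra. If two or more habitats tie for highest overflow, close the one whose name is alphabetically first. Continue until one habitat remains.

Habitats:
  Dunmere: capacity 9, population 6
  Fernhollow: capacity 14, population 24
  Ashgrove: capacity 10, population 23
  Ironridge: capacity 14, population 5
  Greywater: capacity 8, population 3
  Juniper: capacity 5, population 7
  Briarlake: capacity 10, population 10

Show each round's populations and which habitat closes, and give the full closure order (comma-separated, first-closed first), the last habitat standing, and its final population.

Round 1: Ashgrove=23 Briarlake=10 Dunmere=6 Fernhollow=24 Greywater=3 Ironridge=5 Juniper=7 → close Ashgrove (overflow 13)
  23÷6 = 3 each, +1 to first 5
Round 2: Briarlake=14 Dunmere=10 Fernhollow=28 Greywater=7 Ironridge=9 Juniper=10 → close Fernhollow (overflow 14)
  28÷5 = 5 each, +1 to first 3
Round 3: Briarlake=20 Dunmere=16 Greywater=13 Ironridge=14 Juniper=15 → close Briarlake (overflow 10)
  20÷4 = 5 each, +1 to first 0
Round 4: Dunmere=21 Greywater=18 Ironridge=19 Juniper=20 → close Juniper (overflow 15)
  20÷3 = 6 each, +1 to first 2
Round 5: Dunmere=28 Greywater=25 Ironridge=25 → close Dunmere (overflow 19)
  28÷2 = 14 each, +1 to first 0
Round 6: Greywater=39 Ironridge=39 → close Greywater (overflow 31)
  39÷1 = 39 each, +1 to first 0

Closure order: Ashgrove, Fernhollow, Briarlake, Juniper, Dunmere, Greywater
Last habitat: Ironridge with 78 animals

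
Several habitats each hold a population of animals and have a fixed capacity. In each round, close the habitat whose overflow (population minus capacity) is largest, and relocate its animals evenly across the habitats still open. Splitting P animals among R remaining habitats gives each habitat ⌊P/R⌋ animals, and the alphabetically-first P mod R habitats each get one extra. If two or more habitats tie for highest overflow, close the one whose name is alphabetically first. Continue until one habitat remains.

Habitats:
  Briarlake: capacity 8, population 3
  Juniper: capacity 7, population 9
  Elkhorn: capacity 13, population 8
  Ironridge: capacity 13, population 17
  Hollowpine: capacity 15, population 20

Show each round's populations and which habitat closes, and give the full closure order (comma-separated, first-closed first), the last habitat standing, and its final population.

Round 1: Briarlake=3 Elkhorn=8 Hollowpine=20 Ironridge=17 Juniper=9 → close Hollowpine (overflow 5)
  20÷4 = 5 each, +1 to first 0
Round 2: Briarlake=8 Elkhorn=13 Ironridge=22 Juniper=14 → close Ironridge (overflow 9)
  22÷3 = 7 each, +1 to first 1
Round 3: Briarlake=16 Elkhorn=20 Juniper=21 → close Juniper (overflow 14)
  21÷2 = 10 each, +1 to first 1
Round 4: Briarlake=27 Elkhorn=30 → close Briarlake (overflow 19)
  27÷1 = 27 each, +1 to first 0

Closure order: Hollowpine, Ironridge, Juniper, Briarlake
Last habitat: Elkhorn with 57 animals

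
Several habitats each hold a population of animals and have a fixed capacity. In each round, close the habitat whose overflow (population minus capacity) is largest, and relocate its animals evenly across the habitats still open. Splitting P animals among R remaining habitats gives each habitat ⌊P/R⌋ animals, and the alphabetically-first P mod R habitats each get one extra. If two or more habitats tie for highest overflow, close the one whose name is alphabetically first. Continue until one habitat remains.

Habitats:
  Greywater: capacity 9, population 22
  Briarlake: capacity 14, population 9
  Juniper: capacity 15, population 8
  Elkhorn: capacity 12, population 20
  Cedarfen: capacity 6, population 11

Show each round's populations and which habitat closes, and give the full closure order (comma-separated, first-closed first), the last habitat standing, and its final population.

Closure order: Greywater, Elkhorn, Cedarfen, Briarlake
Last habitat: Juniper with 70 animals

Round 1: Briarlake=9 Cedarfen=11 Elkhorn=20 Greywater=22 Juniper=8 → close Greywater (overflow 13)
  22÷4 = 5 each, +1 to first 2
Round 2: Briarlake=15 Cedarfen=17 Elkhorn=25 Juniper=13 → close Elkhorn (overflow 13)
  25÷3 = 8 each, +1 to first 1
Round 3: Briarlake=24 Cedarfen=25 Juniper=21 → close Cedarfen (overflow 19)
  25÷2 = 12 each, +1 to first 1
Round 4: Briarlake=37 Juniper=33 → close Briarlake (overflow 23)
  37÷1 = 37 each, +1 to first 0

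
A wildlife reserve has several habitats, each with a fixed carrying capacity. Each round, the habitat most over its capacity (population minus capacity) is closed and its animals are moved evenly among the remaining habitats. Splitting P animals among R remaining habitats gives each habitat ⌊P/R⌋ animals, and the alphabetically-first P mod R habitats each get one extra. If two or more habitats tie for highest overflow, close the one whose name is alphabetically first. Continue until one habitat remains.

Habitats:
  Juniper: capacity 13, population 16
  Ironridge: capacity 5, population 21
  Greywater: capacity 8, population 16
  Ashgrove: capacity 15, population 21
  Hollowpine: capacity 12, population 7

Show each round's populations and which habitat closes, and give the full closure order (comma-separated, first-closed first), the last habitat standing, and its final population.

Closure order: Ironridge, Greywater, Ashgrove, Juniper
Last habitat: Hollowpine with 81 animals

Round 1: Ashgrove=21 Greywater=16 Hollowpine=7 Ironridge=21 Juniper=16 → close Ironridge (overflow 16)
  21÷4 = 5 each, +1 to first 1
Round 2: Ashgrove=27 Greywater=21 Hollowpine=12 Juniper=21 → close Greywater (overflow 13)
  21÷3 = 7 each, +1 to first 0
Round 3: Ashgrove=34 Hollowpine=19 Juniper=28 → close Ashgrove (overflow 19)
  34÷2 = 17 each, +1 to first 0
Round 4: Hollowpine=36 Juniper=45 → close Juniper (overflow 32)
  45÷1 = 45 each, +1 to first 0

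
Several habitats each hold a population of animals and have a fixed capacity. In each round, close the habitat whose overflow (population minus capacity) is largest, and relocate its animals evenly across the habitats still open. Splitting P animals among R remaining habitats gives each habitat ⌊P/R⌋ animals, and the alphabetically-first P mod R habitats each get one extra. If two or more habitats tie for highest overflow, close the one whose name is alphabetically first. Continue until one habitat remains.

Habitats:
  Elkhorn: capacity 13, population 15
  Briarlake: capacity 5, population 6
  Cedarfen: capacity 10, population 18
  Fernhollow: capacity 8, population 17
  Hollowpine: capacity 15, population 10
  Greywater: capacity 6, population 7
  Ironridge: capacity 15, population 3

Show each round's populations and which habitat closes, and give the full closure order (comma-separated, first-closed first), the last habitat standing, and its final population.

Round 1: Briarlake=6 Cedarfen=18 Elkhorn=15 Fernhollow=17 Greywater=7 Hollowpine=10 Ironridge=3 → close Fernhollow (overflow 9)
  17÷6 = 2 each, +1 to first 5
Round 2: Briarlake=9 Cedarfen=21 Elkhorn=18 Greywater=10 Hollowpine=13 Ironridge=5 → close Cedarfen (overflow 11)
  21÷5 = 4 each, +1 to first 1
Round 3: Briarlake=14 Elkhorn=22 Greywater=14 Hollowpine=17 Ironridge=9 → close Briarlake (overflow 9)
  14÷4 = 3 each, +1 to first 2
Round 4: Elkhorn=26 Greywater=18 Hollowpine=20 Ironridge=12 → close Elkhorn (overflow 13)
  26÷3 = 8 each, +1 to first 2
Round 5: Greywater=27 Hollowpine=29 Ironridge=20 → close Greywater (overflow 21)
  27÷2 = 13 each, +1 to first 1
Round 6: Hollowpine=43 Ironridge=33 → close Hollowpine (overflow 28)
  43÷1 = 43 each, +1 to first 0

Closure order: Fernhollow, Cedarfen, Briarlake, Elkhorn, Greywater, Hollowpine
Last habitat: Ironridge with 76 animals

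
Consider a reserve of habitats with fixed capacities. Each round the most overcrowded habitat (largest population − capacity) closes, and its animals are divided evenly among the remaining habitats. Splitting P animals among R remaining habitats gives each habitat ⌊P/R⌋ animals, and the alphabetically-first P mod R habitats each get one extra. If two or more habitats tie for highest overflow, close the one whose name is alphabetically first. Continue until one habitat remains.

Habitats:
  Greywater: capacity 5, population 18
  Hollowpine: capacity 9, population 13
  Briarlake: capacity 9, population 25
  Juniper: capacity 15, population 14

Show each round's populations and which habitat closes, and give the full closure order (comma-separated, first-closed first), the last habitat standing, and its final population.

Round 1: Briarlake=25 Greywater=18 Hollowpine=13 Juniper=14 → close Briarlake (overflow 16)
  25÷3 = 8 each, +1 to first 1
Round 2: Greywater=27 Hollowpine=21 Juniper=22 → close Greywater (overflow 22)
  27÷2 = 13 each, +1 to first 1
Round 3: Hollowpine=35 Juniper=35 → close Hollowpine (overflow 26)
  35÷1 = 35 each, +1 to first 0

Closure order: Briarlake, Greywater, Hollowpine
Last habitat: Juniper with 70 animals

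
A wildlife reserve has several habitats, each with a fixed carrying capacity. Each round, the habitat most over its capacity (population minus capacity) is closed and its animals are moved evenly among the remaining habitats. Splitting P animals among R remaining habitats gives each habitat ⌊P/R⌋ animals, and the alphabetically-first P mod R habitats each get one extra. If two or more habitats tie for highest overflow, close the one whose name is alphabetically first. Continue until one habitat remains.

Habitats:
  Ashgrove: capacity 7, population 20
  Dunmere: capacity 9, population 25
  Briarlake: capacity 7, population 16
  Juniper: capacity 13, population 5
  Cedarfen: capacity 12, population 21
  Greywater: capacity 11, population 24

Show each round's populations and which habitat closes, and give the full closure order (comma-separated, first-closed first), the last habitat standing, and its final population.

Round 1: Ashgrove=20 Briarlake=16 Cedarfen=21 Dunmere=25 Greywater=24 Juniper=5 → close Dunmere (overflow 16)
  25÷5 = 5 each, +1 to first 0
Round 2: Ashgrove=25 Briarlake=21 Cedarfen=26 Greywater=29 Juniper=10 → close Ashgrove (overflow 18)
  25÷4 = 6 each, +1 to first 1
Round 3: Briarlake=28 Cedarfen=32 Greywater=35 Juniper=16 → close Greywater (overflow 24)
  35÷3 = 11 each, +1 to first 2
Round 4: Briarlake=40 Cedarfen=44 Juniper=27 → close Briarlake (overflow 33)
  40÷2 = 20 each, +1 to first 0
Round 5: Cedarfen=64 Juniper=47 → close Cedarfen (overflow 52)
  64÷1 = 64 each, +1 to first 0

Closure order: Dunmere, Ashgrove, Greywater, Briarlake, Cedarfen
Last habitat: Juniper with 111 animals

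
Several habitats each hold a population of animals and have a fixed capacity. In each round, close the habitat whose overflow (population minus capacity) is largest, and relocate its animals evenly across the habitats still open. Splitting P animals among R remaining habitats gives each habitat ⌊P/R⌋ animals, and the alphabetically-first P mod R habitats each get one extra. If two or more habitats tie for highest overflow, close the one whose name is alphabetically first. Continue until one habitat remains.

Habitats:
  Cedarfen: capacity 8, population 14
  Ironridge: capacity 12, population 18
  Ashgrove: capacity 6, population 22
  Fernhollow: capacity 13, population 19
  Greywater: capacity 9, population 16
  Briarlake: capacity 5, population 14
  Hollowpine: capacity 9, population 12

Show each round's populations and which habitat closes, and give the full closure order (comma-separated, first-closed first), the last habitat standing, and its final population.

Closure order: Ashgrove, Briarlake, Greywater, Cedarfen, Fernhollow, Ironridge
Last habitat: Hollowpine with 115 animals

Round 1: Ashgrove=22 Briarlake=14 Cedarfen=14 Fernhollow=19 Greywater=16 Hollowpine=12 Ironridge=18 → close Ashgrove (overflow 16)
  22÷6 = 3 each, +1 to first 4
Round 2: Briarlake=18 Cedarfen=18 Fernhollow=23 Greywater=20 Hollowpine=15 Ironridge=21 → close Briarlake (overflow 13)
  18÷5 = 3 each, +1 to first 3
Round 3: Cedarfen=22 Fernhollow=27 Greywater=24 Hollowpine=18 Ironridge=24 → close Greywater (overflow 15)
  24÷4 = 6 each, +1 to first 0
Round 4: Cedarfen=28 Fernhollow=33 Hollowpine=24 Ironridge=30 → close Cedarfen (overflow 20)
  28÷3 = 9 each, +1 to first 1
Round 5: Fernhollow=43 Hollowpine=33 Ironridge=39 → close Fernhollow (overflow 30)
  43÷2 = 21 each, +1 to first 1
Round 6: Hollowpine=55 Ironridge=60 → close Ironridge (overflow 48)
  60÷1 = 60 each, +1 to first 0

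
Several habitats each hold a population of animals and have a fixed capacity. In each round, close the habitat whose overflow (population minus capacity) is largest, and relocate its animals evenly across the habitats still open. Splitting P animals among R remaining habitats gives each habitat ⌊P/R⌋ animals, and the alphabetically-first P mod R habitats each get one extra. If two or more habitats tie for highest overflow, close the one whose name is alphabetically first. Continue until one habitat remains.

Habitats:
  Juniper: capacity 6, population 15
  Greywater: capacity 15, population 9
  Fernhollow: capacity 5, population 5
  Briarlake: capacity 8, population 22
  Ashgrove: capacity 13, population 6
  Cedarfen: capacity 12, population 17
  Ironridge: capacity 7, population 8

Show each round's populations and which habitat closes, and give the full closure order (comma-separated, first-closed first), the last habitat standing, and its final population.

Round 1: Ashgrove=6 Briarlake=22 Cedarfen=17 Fernhollow=5 Greywater=9 Ironridge=8 Juniper=15 → close Briarlake (overflow 14)
  22÷6 = 3 each, +1 to first 4
Round 2: Ashgrove=10 Cedarfen=21 Fernhollow=9 Greywater=13 Ironridge=11 Juniper=18 → close Juniper (overflow 12)
  18÷5 = 3 each, +1 to first 3
Round 3: Ashgrove=14 Cedarfen=25 Fernhollow=13 Greywater=16 Ironridge=14 → close Cedarfen (overflow 13)
  25÷4 = 6 each, +1 to first 1
Round 4: Ashgrove=21 Fernhollow=19 Greywater=22 Ironridge=20 → close Fernhollow (overflow 14)
  19÷3 = 6 each, +1 to first 1
Round 5: Ashgrove=28 Greywater=28 Ironridge=26 → close Ironridge (overflow 19)
  26÷2 = 13 each, +1 to first 0
Round 6: Ashgrove=41 Greywater=41 → close Ashgrove (overflow 28)
  41÷1 = 41 each, +1 to first 0

Closure order: Briarlake, Juniper, Cedarfen, Fernhollow, Ironridge, Ashgrove
Last habitat: Greywater with 82 animals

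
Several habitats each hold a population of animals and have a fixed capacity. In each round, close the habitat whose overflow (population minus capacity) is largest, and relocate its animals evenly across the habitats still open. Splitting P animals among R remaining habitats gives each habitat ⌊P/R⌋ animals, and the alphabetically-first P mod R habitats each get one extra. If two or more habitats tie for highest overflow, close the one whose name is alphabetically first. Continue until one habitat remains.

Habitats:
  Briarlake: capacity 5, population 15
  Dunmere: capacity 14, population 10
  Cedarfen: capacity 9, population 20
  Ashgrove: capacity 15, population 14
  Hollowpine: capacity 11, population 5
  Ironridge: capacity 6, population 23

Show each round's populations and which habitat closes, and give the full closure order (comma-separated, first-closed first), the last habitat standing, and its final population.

Closure order: Ironridge, Cedarfen, Briarlake, Ashgrove, Dunmere
Last habitat: Hollowpine with 87 animals

Round 1: Ashgrove=14 Briarlake=15 Cedarfen=20 Dunmere=10 Hollowpine=5 Ironridge=23 → close Ironridge (overflow 17)
  23÷5 = 4 each, +1 to first 3
Round 2: Ashgrove=19 Briarlake=20 Cedarfen=25 Dunmere=14 Hollowpine=9 → close Cedarfen (overflow 16)
  25÷4 = 6 each, +1 to first 1
Round 3: Ashgrove=26 Briarlake=26 Dunmere=20 Hollowpine=15 → close Briarlake (overflow 21)
  26÷3 = 8 each, +1 to first 2
Round 4: Ashgrove=35 Dunmere=29 Hollowpine=23 → close Ashgrove (overflow 20)
  35÷2 = 17 each, +1 to first 1
Round 5: Dunmere=47 Hollowpine=40 → close Dunmere (overflow 33)
  47÷1 = 47 each, +1 to first 0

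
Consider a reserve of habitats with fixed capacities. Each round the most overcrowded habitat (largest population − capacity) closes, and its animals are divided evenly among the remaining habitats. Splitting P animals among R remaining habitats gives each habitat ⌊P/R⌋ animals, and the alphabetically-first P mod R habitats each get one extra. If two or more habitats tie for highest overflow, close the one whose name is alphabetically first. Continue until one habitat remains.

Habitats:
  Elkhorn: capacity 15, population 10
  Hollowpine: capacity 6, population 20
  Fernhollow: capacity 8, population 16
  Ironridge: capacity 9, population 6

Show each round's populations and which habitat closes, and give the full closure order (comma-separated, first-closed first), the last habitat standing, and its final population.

Closure order: Hollowpine, Fernhollow, Elkhorn
Last habitat: Ironridge with 52 animals

Round 1: Elkhorn=10 Fernhollow=16 Hollowpine=20 Ironridge=6 → close Hollowpine (overflow 14)
  20÷3 = 6 each, +1 to first 2
Round 2: Elkhorn=17 Fernhollow=23 Ironridge=12 → close Fernhollow (overflow 15)
  23÷2 = 11 each, +1 to first 1
Round 3: Elkhorn=29 Ironridge=23 → close Elkhorn (overflow 14)
  29÷1 = 29 each, +1 to first 0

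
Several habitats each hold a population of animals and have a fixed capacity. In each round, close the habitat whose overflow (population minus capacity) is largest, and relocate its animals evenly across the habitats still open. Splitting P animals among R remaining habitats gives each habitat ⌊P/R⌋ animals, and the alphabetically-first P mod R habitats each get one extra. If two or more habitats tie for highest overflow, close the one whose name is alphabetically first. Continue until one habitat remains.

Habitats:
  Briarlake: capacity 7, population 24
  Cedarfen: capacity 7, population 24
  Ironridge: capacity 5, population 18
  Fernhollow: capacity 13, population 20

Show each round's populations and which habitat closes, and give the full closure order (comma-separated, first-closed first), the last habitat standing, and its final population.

Round 1: Briarlake=24 Cedarfen=24 Fernhollow=20 Ironridge=18 → close Briarlake (overflow 17)
  24÷3 = 8 each, +1 to first 0
Round 2: Cedarfen=32 Fernhollow=28 Ironridge=26 → close Cedarfen (overflow 25)
  32÷2 = 16 each, +1 to first 0
Round 3: Fernhollow=44 Ironridge=42 → close Ironridge (overflow 37)
  42÷1 = 42 each, +1 to first 0

Closure order: Briarlake, Cedarfen, Ironridge
Last habitat: Fernhollow with 86 animals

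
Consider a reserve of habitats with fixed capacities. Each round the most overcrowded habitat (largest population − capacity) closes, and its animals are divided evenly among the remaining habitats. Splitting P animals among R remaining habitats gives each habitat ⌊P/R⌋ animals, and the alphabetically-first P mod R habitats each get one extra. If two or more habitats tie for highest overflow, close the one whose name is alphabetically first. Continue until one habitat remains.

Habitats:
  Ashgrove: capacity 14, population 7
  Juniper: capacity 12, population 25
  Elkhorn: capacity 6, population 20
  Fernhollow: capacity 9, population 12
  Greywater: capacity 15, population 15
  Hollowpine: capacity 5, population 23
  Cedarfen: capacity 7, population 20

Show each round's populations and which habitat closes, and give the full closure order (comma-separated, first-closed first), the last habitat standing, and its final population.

Round 1: Ashgrove=7 Cedarfen=20 Elkhorn=20 Fernhollow=12 Greywater=15 Hollowpine=23 Juniper=25 → close Hollowpine (overflow 18)
  23÷6 = 3 each, +1 to first 5
Round 2: Ashgrove=11 Cedarfen=24 Elkhorn=24 Fernhollow=16 Greywater=19 Juniper=28 → close Elkhorn (overflow 18)
  24÷5 = 4 each, +1 to first 4
Round 3: Ashgrove=16 Cedarfen=29 Fernhollow=21 Greywater=24 Juniper=32 → close Cedarfen (overflow 22)
  29÷4 = 7 each, +1 to first 1
Round 4: Ashgrove=24 Fernhollow=28 Greywater=31 Juniper=39 → close Juniper (overflow 27)
  39÷3 = 13 each, +1 to first 0
Round 5: Ashgrove=37 Fernhollow=41 Greywater=44 → close Fernhollow (overflow 32)
  41÷2 = 20 each, +1 to first 1
Round 6: Ashgrove=58 Greywater=64 → close Greywater (overflow 49)
  64÷1 = 64 each, +1 to first 0

Closure order: Hollowpine, Elkhorn, Cedarfen, Juniper, Fernhollow, Greywater
Last habitat: Ashgrove with 122 animals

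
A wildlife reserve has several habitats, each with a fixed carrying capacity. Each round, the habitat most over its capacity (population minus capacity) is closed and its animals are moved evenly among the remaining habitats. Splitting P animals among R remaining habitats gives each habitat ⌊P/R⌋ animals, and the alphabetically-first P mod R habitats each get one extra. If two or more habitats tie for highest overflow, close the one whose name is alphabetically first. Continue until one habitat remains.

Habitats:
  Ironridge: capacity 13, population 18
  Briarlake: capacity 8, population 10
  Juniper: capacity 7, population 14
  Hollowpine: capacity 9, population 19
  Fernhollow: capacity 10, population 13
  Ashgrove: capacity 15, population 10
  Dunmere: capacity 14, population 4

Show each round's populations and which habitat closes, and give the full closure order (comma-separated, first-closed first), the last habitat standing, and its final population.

Round 1: Ashgrove=10 Briarlake=10 Dunmere=4 Fernhollow=13 Hollowpine=19 Ironridge=18 Juniper=14 → close Hollowpine (overflow 10)
  19÷6 = 3 each, +1 to first 1
Round 2: Ashgrove=14 Briarlake=13 Dunmere=7 Fernhollow=16 Ironridge=21 Juniper=17 → close Juniper (overflow 10)
  17÷5 = 3 each, +1 to first 2
Round 3: Ashgrove=18 Briarlake=17 Dunmere=10 Fernhollow=19 Ironridge=24 → close Ironridge (overflow 11)
  24÷4 = 6 each, +1 to first 0
Round 4: Ashgrove=24 Briarlake=23 Dunmere=16 Fernhollow=25 → close Briarlake (overflow 15)
  23÷3 = 7 each, +1 to first 2
Round 5: Ashgrove=32 Dunmere=24 Fernhollow=32 → close Fernhollow (overflow 22)
  32÷2 = 16 each, +1 to first 0
Round 6: Ashgrove=48 Dunmere=40 → close Ashgrove (overflow 33)
  48÷1 = 48 each, +1 to first 0

Closure order: Hollowpine, Juniper, Ironridge, Briarlake, Fernhollow, Ashgrove
Last habitat: Dunmere with 88 animals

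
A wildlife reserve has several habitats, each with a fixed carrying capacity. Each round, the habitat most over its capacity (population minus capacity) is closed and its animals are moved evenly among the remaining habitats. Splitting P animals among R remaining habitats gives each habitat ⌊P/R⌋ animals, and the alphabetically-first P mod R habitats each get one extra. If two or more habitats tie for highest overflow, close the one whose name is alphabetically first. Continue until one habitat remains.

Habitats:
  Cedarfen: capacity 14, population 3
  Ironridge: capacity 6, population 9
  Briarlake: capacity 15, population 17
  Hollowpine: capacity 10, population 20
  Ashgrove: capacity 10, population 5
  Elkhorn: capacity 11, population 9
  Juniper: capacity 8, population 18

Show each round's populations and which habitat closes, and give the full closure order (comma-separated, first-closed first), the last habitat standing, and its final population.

Closure order: Hollowpine, Juniper, Briarlake, Ironridge, Ashgrove, Elkhorn
Last habitat: Cedarfen with 81 animals

Round 1: Ashgrove=5 Briarlake=17 Cedarfen=3 Elkhorn=9 Hollowpine=20 Ironridge=9 Juniper=18 → close Hollowpine (overflow 10)
  20÷6 = 3 each, +1 to first 2
Round 2: Ashgrove=9 Briarlake=21 Cedarfen=6 Elkhorn=12 Ironridge=12 Juniper=21 → close Juniper (overflow 13)
  21÷5 = 4 each, +1 to first 1
Round 3: Ashgrove=14 Briarlake=25 Cedarfen=10 Elkhorn=16 Ironridge=16 → close Briarlake (overflow 10)
  25÷4 = 6 each, +1 to first 1
Round 4: Ashgrove=21 Cedarfen=16 Elkhorn=22 Ironridge=22 → close Ironridge (overflow 16)
  22÷3 = 7 each, +1 to first 1
Round 5: Ashgrove=29 Cedarfen=23 Elkhorn=29 → close Ashgrove (overflow 19)
  29÷2 = 14 each, +1 to first 1
Round 6: Cedarfen=38 Elkhorn=43 → close Elkhorn (overflow 32)
  43÷1 = 43 each, +1 to first 0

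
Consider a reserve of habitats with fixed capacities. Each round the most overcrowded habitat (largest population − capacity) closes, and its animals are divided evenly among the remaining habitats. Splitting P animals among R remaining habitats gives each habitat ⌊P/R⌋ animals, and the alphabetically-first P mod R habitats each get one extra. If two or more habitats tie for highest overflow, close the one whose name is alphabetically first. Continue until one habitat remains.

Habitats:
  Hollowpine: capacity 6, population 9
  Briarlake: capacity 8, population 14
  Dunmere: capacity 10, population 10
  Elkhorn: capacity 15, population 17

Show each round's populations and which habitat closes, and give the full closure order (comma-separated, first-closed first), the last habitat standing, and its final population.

Closure order: Briarlake, Elkhorn, Hollowpine
Last habitat: Dunmere with 50 animals

Round 1: Briarlake=14 Dunmere=10 Elkhorn=17 Hollowpine=9 → close Briarlake (overflow 6)
  14÷3 = 4 each, +1 to first 2
Round 2: Dunmere=15 Elkhorn=22 Hollowpine=13 → close Elkhorn (overflow 7)
  22÷2 = 11 each, +1 to first 0
Round 3: Dunmere=26 Hollowpine=24 → close Hollowpine (overflow 18)
  24÷1 = 24 each, +1 to first 0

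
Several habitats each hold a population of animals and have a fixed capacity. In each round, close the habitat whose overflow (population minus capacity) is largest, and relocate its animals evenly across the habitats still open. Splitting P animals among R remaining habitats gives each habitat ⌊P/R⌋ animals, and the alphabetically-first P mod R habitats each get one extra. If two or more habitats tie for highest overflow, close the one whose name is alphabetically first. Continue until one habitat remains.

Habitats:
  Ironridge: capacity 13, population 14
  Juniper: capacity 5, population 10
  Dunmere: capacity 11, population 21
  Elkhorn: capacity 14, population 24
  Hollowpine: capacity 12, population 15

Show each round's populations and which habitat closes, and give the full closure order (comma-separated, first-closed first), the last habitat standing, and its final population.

Round 1: Dunmere=21 Elkhorn=24 Hollowpine=15 Ironridge=14 Juniper=10 → close Dunmere (overflow 10)
  21÷4 = 5 each, +1 to first 1
Round 2: Elkhorn=30 Hollowpine=20 Ironridge=19 Juniper=15 → close Elkhorn (overflow 16)
  30÷3 = 10 each, +1 to first 0
Round 3: Hollowpine=30 Ironridge=29 Juniper=25 → close Juniper (overflow 20)
  25÷2 = 12 each, +1 to first 1
Round 4: Hollowpine=43 Ironridge=41 → close Hollowpine (overflow 31)
  43÷1 = 43 each, +1 to first 0

Closure order: Dunmere, Elkhorn, Juniper, Hollowpine
Last habitat: Ironridge with 84 animals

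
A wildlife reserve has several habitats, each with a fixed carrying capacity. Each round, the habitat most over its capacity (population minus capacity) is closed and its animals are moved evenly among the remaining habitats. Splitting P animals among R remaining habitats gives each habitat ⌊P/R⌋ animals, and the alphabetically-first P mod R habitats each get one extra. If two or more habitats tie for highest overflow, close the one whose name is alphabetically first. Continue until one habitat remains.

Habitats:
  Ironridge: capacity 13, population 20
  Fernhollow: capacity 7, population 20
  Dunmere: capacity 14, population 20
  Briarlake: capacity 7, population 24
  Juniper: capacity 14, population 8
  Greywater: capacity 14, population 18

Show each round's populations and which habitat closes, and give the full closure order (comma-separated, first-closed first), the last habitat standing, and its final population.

Closure order: Briarlake, Fernhollow, Dunmere, Ironridge, Greywater
Last habitat: Juniper with 110 animals

Round 1: Briarlake=24 Dunmere=20 Fernhollow=20 Greywater=18 Ironridge=20 Juniper=8 → close Briarlake (overflow 17)
  24÷5 = 4 each, +1 to first 4
Round 2: Dunmere=25 Fernhollow=25 Greywater=23 Ironridge=25 Juniper=12 → close Fernhollow (overflow 18)
  25÷4 = 6 each, +1 to first 1
Round 3: Dunmere=32 Greywater=29 Ironridge=31 Juniper=18 → close Dunmere (overflow 18)
  32÷3 = 10 each, +1 to first 2
Round 4: Greywater=40 Ironridge=42 Juniper=28 → close Ironridge (overflow 29)
  42÷2 = 21 each, +1 to first 0
Round 5: Greywater=61 Juniper=49 → close Greywater (overflow 47)
  61÷1 = 61 each, +1 to first 0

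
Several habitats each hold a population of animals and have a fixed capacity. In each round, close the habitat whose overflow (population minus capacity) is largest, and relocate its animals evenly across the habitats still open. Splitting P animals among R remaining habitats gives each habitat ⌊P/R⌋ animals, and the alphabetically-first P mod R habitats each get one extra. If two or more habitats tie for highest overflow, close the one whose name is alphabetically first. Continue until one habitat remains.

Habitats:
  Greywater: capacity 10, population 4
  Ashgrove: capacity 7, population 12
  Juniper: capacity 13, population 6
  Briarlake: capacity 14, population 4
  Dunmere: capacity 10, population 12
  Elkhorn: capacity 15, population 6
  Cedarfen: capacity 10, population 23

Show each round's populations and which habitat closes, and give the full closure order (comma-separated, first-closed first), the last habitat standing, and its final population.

Round 1: Ashgrove=12 Briarlake=4 Cedarfen=23 Dunmere=12 Elkhorn=6 Greywater=4 Juniper=6 → close Cedarfen (overflow 13)
  23÷6 = 3 each, +1 to first 5
Round 2: Ashgrove=16 Briarlake=8 Dunmere=16 Elkhorn=10 Greywater=8 Juniper=9 → close Ashgrove (overflow 9)
  16÷5 = 3 each, +1 to first 1
Round 3: Briarlake=12 Dunmere=19 Elkhorn=13 Greywater=11 Juniper=12 → close Dunmere (overflow 9)
  19÷4 = 4 each, +1 to first 3
Round 4: Briarlake=17 Elkhorn=18 Greywater=16 Juniper=16 → close Greywater (overflow 6)
  16÷3 = 5 each, +1 to first 1
Round 5: Briarlake=23 Elkhorn=23 Juniper=21 → close Briarlake (overflow 9)
  23÷2 = 11 each, +1 to first 1
Round 6: Elkhorn=35 Juniper=32 → close Elkhorn (overflow 20)
  35÷1 = 35 each, +1 to first 0

Closure order: Cedarfen, Ashgrove, Dunmere, Greywater, Briarlake, Elkhorn
Last habitat: Juniper with 67 animals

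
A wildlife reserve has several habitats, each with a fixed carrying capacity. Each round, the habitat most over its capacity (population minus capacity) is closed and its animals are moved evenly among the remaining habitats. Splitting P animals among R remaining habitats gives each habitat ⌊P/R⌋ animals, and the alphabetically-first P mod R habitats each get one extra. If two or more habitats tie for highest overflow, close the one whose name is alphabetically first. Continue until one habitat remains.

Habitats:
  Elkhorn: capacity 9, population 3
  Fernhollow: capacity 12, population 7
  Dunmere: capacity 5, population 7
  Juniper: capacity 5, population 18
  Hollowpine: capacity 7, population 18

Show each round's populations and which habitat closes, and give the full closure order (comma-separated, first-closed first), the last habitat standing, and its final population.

Closure order: Juniper, Hollowpine, Dunmere, Elkhorn
Last habitat: Fernhollow with 53 animals

Round 1: Dunmere=7 Elkhorn=3 Fernhollow=7 Hollowpine=18 Juniper=18 → close Juniper (overflow 13)
  18÷4 = 4 each, +1 to first 2
Round 2: Dunmere=12 Elkhorn=8 Fernhollow=11 Hollowpine=22 → close Hollowpine (overflow 15)
  22÷3 = 7 each, +1 to first 1
Round 3: Dunmere=20 Elkhorn=15 Fernhollow=18 → close Dunmere (overflow 15)
  20÷2 = 10 each, +1 to first 0
Round 4: Elkhorn=25 Fernhollow=28 → close Elkhorn (overflow 16)
  25÷1 = 25 each, +1 to first 0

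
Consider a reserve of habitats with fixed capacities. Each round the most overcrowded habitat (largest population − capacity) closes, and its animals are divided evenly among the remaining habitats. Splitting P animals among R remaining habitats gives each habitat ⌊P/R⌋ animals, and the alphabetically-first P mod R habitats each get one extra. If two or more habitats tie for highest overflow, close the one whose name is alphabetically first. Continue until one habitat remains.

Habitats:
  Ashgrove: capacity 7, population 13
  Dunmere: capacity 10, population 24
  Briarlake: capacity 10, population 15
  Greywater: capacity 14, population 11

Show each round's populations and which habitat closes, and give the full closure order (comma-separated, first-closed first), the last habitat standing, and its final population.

Closure order: Dunmere, Ashgrove, Briarlake
Last habitat: Greywater with 63 animals

Round 1: Ashgrove=13 Briarlake=15 Dunmere=24 Greywater=11 → close Dunmere (overflow 14)
  24÷3 = 8 each, +1 to first 0
Round 2: Ashgrove=21 Briarlake=23 Greywater=19 → close Ashgrove (overflow 14)
  21÷2 = 10 each, +1 to first 1
Round 3: Briarlake=34 Greywater=29 → close Briarlake (overflow 24)
  34÷1 = 34 each, +1 to first 0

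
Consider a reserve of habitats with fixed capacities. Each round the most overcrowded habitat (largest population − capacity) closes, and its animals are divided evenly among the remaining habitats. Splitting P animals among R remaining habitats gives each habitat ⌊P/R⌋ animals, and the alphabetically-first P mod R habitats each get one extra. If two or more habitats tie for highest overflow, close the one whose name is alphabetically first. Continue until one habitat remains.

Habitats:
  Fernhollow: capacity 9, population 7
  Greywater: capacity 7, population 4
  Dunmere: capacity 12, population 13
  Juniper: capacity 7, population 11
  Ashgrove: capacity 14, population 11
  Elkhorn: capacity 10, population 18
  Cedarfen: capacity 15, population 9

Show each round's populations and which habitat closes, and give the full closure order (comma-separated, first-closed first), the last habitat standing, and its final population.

Round 1: Ashgrove=11 Cedarfen=9 Dunmere=13 Elkhorn=18 Fernhollow=7 Greywater=4 Juniper=11 → close Elkhorn (overflow 8)
  18÷6 = 3 each, +1 to first 0
Round 2: Ashgrove=14 Cedarfen=12 Dunmere=16 Fernhollow=10 Greywater=7 Juniper=14 → close Juniper (overflow 7)
  14÷5 = 2 each, +1 to first 4
Round 3: Ashgrove=17 Cedarfen=15 Dunmere=19 Fernhollow=13 Greywater=9 → close Dunmere (overflow 7)
  19÷4 = 4 each, +1 to first 3
Round 4: Ashgrove=22 Cedarfen=20 Fernhollow=18 Greywater=13 → close Fernhollow (overflow 9)
  18÷3 = 6 each, +1 to first 0
Round 5: Ashgrove=28 Cedarfen=26 Greywater=19 → close Ashgrove (overflow 14)
  28÷2 = 14 each, +1 to first 0
Round 6: Cedarfen=40 Greywater=33 → close Greywater (overflow 26)
  33÷1 = 33 each, +1 to first 0

Closure order: Elkhorn, Juniper, Dunmere, Fernhollow, Ashgrove, Greywater
Last habitat: Cedarfen with 73 animals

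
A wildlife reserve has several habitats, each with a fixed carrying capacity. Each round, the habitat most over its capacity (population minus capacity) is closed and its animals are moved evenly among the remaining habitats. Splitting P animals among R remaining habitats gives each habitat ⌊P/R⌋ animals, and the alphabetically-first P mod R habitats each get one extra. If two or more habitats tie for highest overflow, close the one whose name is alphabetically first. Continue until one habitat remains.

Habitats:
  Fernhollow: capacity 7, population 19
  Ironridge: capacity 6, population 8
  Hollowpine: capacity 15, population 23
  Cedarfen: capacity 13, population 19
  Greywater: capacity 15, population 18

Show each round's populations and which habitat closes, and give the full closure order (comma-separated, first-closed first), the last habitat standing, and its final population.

Round 1: Cedarfen=19 Fernhollow=19 Greywater=18 Hollowpine=23 Ironridge=8 → close Fernhollow (overflow 12)
  19÷4 = 4 each, +1 to first 3
Round 2: Cedarfen=24 Greywater=23 Hollowpine=28 Ironridge=12 → close Hollowpine (overflow 13)
  28÷3 = 9 each, +1 to first 1
Round 3: Cedarfen=34 Greywater=32 Ironridge=21 → close Cedarfen (overflow 21)
  34÷2 = 17 each, +1 to first 0
Round 4: Greywater=49 Ironridge=38 → close Greywater (overflow 34)
  49÷1 = 49 each, +1 to first 0

Closure order: Fernhollow, Hollowpine, Cedarfen, Greywater
Last habitat: Ironridge with 87 animals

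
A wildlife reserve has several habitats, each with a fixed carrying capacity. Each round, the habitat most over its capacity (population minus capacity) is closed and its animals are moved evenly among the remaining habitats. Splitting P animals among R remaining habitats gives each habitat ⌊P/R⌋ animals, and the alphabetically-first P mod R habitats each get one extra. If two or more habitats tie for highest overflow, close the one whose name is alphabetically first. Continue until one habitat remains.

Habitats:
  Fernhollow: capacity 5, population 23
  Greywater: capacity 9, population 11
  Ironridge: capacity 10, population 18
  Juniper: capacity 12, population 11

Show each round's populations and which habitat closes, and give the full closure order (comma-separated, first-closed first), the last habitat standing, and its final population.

Closure order: Fernhollow, Ironridge, Greywater
Last habitat: Juniper with 63 animals

Round 1: Fernhollow=23 Greywater=11 Ironridge=18 Juniper=11 → close Fernhollow (overflow 18)
  23÷3 = 7 each, +1 to first 2
Round 2: Greywater=19 Ironridge=26 Juniper=18 → close Ironridge (overflow 16)
  26÷2 = 13 each, +1 to first 0
Round 3: Greywater=32 Juniper=31 → close Greywater (overflow 23)
  32÷1 = 32 each, +1 to first 0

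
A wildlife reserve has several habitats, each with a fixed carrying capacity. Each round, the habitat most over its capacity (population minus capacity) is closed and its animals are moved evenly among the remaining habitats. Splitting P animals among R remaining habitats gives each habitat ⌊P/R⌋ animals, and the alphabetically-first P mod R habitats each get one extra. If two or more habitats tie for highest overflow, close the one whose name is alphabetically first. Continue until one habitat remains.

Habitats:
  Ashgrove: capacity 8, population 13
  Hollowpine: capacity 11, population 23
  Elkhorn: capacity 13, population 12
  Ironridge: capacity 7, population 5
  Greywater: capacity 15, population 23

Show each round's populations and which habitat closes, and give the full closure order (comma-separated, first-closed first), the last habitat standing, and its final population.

Round 1: Ashgrove=13 Elkhorn=12 Greywater=23 Hollowpine=23 Ironridge=5 → close Hollowpine (overflow 12)
  23÷4 = 5 each, +1 to first 3
Round 2: Ashgrove=19 Elkhorn=18 Greywater=29 Ironridge=10 → close Greywater (overflow 14)
  29÷3 = 9 each, +1 to first 2
Round 3: Ashgrove=29 Elkhorn=28 Ironridge=19 → close Ashgrove (overflow 21)
  29÷2 = 14 each, +1 to first 1
Round 4: Elkhorn=43 Ironridge=33 → close Elkhorn (overflow 30)
  43÷1 = 43 each, +1 to first 0

Closure order: Hollowpine, Greywater, Ashgrove, Elkhorn
Last habitat: Ironridge with 76 animals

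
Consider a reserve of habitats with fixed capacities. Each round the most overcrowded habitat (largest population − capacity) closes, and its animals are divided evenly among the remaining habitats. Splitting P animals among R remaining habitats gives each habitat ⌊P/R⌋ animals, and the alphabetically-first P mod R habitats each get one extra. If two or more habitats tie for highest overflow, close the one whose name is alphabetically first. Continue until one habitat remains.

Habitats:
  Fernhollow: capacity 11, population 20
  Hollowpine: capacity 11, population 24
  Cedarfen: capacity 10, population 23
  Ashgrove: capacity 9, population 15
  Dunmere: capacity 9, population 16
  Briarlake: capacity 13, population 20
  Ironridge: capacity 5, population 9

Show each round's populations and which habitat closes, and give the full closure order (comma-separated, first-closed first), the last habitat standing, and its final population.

Closure order: Cedarfen, Hollowpine, Fernhollow, Ashgrove, Briarlake, Dunmere
Last habitat: Ironridge with 127 animals

Round 1: Ashgrove=15 Briarlake=20 Cedarfen=23 Dunmere=16 Fernhollow=20 Hollowpine=24 Ironridge=9 → close Cedarfen (overflow 13)
  23÷6 = 3 each, +1 to first 5
Round 2: Ashgrove=19 Briarlake=24 Dunmere=20 Fernhollow=24 Hollowpine=28 Ironridge=12 → close Hollowpine (overflow 17)
  28÷5 = 5 each, +1 to first 3
Round 3: Ashgrove=25 Briarlake=30 Dunmere=26 Fernhollow=29 Ironridge=17 → close Fernhollow (overflow 18)
  29÷4 = 7 each, +1 to first 1
Round 4: Ashgrove=33 Briarlake=37 Dunmere=33 Ironridge=24 → close Ashgrove (overflow 24)
  33÷3 = 11 each, +1 to first 0
Round 5: Briarlake=48 Dunmere=44 Ironridge=35 → close Briarlake (overflow 35)
  48÷2 = 24 each, +1 to first 0
Round 6: Dunmere=68 Ironridge=59 → close Dunmere (overflow 59)
  68÷1 = 68 each, +1 to first 0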